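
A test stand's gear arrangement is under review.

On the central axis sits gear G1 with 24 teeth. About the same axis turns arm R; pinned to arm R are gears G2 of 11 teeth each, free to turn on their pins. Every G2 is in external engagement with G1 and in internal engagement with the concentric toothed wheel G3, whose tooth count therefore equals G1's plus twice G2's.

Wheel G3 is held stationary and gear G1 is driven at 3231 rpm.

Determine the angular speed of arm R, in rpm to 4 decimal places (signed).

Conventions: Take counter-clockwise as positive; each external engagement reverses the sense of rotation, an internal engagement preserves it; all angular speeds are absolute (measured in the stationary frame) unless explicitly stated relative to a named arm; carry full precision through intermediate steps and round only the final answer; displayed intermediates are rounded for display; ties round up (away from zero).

class = planetary set [G3 = 24+2·11 = 46; Willis about the carrier]
normalise by the input: solve with ω_sun = 1, then scale by 3231 rpm
ring teeth: 24 + 2·11 = 46
24(ω_sun−ω_arm) = −46(ω_ring−ω_arm),  ω_ring = 0, ω_sun = 1
24(1−ω_arm) = −46(0−ω_arm)  ⇒  70·ω_arm = 24  ⇒  ω_arm = 12/35
scale: ω_arm = 12/35 × 3231 rpm = +1107.7714 rpm

+1107.7714 rpm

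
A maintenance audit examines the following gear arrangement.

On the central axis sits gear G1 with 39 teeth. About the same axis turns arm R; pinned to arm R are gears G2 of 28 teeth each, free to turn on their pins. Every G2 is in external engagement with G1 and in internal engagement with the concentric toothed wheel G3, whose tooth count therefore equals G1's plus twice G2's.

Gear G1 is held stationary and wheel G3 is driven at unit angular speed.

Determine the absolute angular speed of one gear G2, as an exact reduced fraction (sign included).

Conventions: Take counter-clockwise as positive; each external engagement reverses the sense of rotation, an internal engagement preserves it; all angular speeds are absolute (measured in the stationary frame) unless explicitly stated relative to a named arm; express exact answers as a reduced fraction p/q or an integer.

recognized (axles ride arm R): planetary set, 39/28/95 teeth
ring teeth: 39 + 2·28 = 95
39(ω_sun−ω_arm) = −95(ω_ring−ω_arm),  ω_sun = 0, ω_ring = 1
39(0−ω_arm) = −95(1−ω_arm)  ⇒  134·ω_arm = 95  ⇒  ω_arm = 95/134
sun–planet mesh: 39·(0−95/134) = −28·(ω_p−ω_arm)  ⇒  ω_p−ω_arm = 3705/3752
ω_p = 95/134 + 3705/3752 = 95/56
exact speed ratio = 95/56

95/56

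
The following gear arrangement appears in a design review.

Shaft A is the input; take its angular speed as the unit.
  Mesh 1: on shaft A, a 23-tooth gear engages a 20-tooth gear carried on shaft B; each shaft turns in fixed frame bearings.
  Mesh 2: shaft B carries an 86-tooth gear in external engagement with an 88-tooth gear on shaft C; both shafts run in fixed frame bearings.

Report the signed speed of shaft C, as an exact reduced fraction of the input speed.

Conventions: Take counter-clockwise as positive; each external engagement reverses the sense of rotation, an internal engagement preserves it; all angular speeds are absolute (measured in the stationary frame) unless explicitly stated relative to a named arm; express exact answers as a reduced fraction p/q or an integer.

2-mesh fixed-axis compound train (all bearings frame-fixed)
mesh 1 [23T→20T]: |ω|/ω_in = 1×23/20 = 23/20, sense flips to −
mesh 2 [86T→88T]: |ω|/ω_in = (23/20)×86/88 = 989/880, sense flips to +
signed output speed (× input speed) = 989/880

989/880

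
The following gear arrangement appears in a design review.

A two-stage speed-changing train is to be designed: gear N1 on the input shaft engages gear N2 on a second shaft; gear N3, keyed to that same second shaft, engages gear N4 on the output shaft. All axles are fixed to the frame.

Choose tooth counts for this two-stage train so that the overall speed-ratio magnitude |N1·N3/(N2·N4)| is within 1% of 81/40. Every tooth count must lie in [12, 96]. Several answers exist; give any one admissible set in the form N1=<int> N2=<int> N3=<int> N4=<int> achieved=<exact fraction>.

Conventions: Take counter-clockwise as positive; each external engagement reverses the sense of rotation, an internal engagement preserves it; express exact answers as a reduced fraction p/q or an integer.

topology: fixed-axis compound train — 2 stages, target 81/40
target = 81/40 in lowest terms: an exact hit needs N1·N3 = k·81 and N2·N4 = k·40 for one integer k, every count in [12, 96]; additionally prefer no 1:1 stage (N1 ≠ N2, N3 ≠ N4)
k = 1…5: no 1:1-free in-range split of k·81 and k·40 into factor pairs; take k = 6
k = 6: N1·N3 = 486 = 18·27, N2·N4 = 240 = 12·20
achieved = 18·27/(12·20) = 81/40; |achieved − target| = 0 ≤ 81/4000 ✓

N1=18 N2=12 N3=27 N4=20 achieved=81/40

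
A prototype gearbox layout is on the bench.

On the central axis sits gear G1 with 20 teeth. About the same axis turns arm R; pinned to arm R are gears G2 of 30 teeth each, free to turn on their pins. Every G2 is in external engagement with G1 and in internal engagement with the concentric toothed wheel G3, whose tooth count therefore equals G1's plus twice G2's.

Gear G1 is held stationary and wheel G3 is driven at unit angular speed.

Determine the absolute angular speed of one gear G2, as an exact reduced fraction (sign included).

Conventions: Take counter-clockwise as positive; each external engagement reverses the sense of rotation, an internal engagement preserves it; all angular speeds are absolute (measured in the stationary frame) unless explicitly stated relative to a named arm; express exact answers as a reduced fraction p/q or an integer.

4/3

recognized (axles ride arm R): planetary set, 20/30/80 teeth
ring teeth: 20 + 2·30 = 80
20(ω_sun−ω_arm) = −80(ω_ring−ω_arm),  ω_sun = 0, ω_ring = 1
20(0−ω_arm) = −80(1−ω_arm)  ⇒  100·ω_arm = 80  ⇒  ω_arm = 4/5
sun–planet mesh: 20·(0−4/5) = −30·(ω_p−ω_arm)  ⇒  ω_p−ω_arm = 8/15
ω_p = 4/5 + 8/15 = 4/3
exact speed ratio = 4/3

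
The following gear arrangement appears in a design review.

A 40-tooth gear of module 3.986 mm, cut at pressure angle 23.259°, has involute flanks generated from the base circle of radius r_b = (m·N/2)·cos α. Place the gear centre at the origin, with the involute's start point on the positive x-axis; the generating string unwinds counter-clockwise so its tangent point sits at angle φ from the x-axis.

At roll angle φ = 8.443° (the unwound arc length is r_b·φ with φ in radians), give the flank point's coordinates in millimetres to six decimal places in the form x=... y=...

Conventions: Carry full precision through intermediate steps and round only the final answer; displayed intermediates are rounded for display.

x=74.031974 y=0.077949

class = single-mesh tooth geometry [base-circle involute, m = 3.986, 40T]
pitch radius r_p = m·N/2 = 3.986·40/2 = 79.720000
base radius r_b = r_p·cos α = 79.720000·cos 23.259° = 73.241091
roll angle φ = 8.443° = 0.14735815 rad
x = r_b·(cos φ + φ·sin φ) = 74.031974
y = r_b·(sin φ − φ·cos φ) = 0.077949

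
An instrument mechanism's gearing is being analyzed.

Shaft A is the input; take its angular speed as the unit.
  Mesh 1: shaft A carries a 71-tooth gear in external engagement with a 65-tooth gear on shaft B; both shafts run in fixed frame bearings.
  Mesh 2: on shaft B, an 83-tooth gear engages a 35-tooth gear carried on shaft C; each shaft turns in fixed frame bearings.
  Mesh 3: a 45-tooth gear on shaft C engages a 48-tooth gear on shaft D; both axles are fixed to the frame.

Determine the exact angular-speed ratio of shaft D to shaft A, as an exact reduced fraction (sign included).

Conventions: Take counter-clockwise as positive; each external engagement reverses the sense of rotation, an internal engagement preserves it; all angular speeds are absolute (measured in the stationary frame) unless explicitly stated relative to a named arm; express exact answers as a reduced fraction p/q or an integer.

-17679/7280

class = fixed-axis compound train [3 meshes; 3 ratios multiply, 3 sense flips]
mesh 1 [71T→65T]: running ratio 71/65, sense −
mesh 2 [83T→35T]: running ratio 5893/2275, sense +
mesh 3 [45T→48T]: running ratio 17679/7280, sense −
ω_out/ω_in = -17679/7280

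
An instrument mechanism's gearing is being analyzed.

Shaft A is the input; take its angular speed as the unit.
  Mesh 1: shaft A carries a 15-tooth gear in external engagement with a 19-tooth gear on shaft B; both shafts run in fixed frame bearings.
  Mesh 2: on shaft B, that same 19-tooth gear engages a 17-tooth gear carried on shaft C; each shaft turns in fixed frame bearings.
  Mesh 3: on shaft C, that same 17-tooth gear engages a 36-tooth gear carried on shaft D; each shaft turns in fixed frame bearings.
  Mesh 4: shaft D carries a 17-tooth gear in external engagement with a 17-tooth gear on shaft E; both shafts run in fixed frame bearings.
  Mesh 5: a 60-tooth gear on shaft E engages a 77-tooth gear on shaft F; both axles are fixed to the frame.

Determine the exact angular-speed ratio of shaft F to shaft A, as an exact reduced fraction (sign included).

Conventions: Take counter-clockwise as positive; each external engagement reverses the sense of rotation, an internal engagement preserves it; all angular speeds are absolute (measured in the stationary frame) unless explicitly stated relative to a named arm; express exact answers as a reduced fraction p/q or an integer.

-25/77

class = fixed-axis compound train [5 meshes; 5 ratios multiply, 5 sense flips]
mesh 1 [15T→19T]: running ratio 15/19, sense −
mesh 2 [19T→17T]: running ratio 15/17, sense +
mesh 3 [17T→36T]: running ratio 5/12, sense −
mesh 4 [17T→17T]: running ratio 5/12, sense +
mesh 5 [60T→77T]: running ratio 25/77, sense −
ω_out/ω_in = -25/77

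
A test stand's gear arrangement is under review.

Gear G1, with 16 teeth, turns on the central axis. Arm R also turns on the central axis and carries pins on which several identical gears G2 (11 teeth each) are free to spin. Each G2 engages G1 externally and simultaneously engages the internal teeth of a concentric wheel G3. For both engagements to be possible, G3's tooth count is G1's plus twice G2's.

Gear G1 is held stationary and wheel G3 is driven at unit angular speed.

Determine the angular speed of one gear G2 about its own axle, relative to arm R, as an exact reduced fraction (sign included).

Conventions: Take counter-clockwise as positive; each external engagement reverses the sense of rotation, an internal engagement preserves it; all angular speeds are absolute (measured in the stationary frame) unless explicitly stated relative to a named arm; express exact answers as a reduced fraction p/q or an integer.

class = planetary set [G3 = 16+2·11 = 38; Willis about the carrier]
ring teeth: 16 + 2·11 = 38
16(ω_sun−ω_arm) = −38(ω_ring−ω_arm),  ω_sun = 0, ω_ring = 1
16(0−ω_arm) = −38(1−ω_arm)  ⇒  54·ω_arm = 38  ⇒  ω_arm = 19/27
sun–planet mesh: 16·(0−19/27) = −11·(ω_p−ω_arm)  ⇒  ω_p−ω_arm = 304/297
exact speed ratio = 304/297

304/297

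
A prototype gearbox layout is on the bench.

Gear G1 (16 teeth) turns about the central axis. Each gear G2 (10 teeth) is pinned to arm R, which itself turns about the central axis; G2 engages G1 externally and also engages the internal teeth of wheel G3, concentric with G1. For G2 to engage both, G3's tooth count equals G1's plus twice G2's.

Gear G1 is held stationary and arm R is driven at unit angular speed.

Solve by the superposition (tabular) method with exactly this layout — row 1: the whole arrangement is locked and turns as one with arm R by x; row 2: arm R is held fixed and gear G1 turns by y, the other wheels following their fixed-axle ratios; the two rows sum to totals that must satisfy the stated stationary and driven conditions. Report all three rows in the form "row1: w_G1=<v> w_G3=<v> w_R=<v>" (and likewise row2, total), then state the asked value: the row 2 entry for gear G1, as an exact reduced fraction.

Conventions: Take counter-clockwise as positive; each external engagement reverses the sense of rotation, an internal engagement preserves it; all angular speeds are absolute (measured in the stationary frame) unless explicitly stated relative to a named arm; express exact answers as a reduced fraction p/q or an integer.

planetary set (16T centre, 10T on arm, 36T internal) — Willis relation
row 1 — lock + rotate with arm: ω_sun = ω_ring = ω_arm = x
row 2 — arm fixed, fixed-axis ratios: sun y, ring −(16/36)·y, arm 0
boundary: total ω_sun = x + y = 0 and total ω_arm = x = 1  ⇒  y = -1, x = 1
row 2 ring = −(16/36)·(-1) = 4/9
totals (row 1 + row 2): sun 1 + (-1) = 0, ring 1 + 4/9 = 13/9, arm 1 + 0 = 1
asked cell (row2, sun) = -1

row1: w_G1=1 w_G3=1 w_R=1
row2: w_G1=-1 w_G3=4/9 w_R=0
total: w_G1=0 w_G3=13/9 w_R=1
asked value: -1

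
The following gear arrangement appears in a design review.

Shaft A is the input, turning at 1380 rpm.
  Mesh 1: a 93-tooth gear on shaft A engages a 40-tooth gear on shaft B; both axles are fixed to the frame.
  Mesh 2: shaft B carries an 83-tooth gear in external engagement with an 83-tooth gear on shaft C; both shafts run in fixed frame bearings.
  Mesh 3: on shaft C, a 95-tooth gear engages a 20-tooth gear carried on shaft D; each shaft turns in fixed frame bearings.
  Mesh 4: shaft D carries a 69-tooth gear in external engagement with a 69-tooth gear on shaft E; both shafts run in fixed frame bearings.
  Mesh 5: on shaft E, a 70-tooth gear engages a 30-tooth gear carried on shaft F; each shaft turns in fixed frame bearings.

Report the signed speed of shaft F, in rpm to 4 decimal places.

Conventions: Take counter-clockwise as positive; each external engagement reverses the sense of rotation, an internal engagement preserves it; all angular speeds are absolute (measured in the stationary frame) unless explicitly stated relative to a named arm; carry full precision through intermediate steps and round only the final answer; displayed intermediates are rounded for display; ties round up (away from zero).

topology: fixed-axis compound train — 5 meshes, A→F
mesh 1 [93T→40T]: ω = 1380.0000×93/40 = 3208.5000 rpm, sense flips to −
mesh 2 [83T→83T]: ω = 3208.5000×83/83 = 3208.5000 rpm, sense flips to +
mesh 3 [95T→20T]: ω = 3208.5000×95/20 = 15240.3750 rpm, sense flips to −
mesh 4 [69T→69T]: ω = 15240.3750×69/69 = 15240.3750 rpm, sense flips to +
mesh 5 [70T→30T]: ω = 15240.3750×70/30 = 35560.8750 rpm, sense flips to −
signed output speed = -35560.8750 rpm

-35560.8750 rpm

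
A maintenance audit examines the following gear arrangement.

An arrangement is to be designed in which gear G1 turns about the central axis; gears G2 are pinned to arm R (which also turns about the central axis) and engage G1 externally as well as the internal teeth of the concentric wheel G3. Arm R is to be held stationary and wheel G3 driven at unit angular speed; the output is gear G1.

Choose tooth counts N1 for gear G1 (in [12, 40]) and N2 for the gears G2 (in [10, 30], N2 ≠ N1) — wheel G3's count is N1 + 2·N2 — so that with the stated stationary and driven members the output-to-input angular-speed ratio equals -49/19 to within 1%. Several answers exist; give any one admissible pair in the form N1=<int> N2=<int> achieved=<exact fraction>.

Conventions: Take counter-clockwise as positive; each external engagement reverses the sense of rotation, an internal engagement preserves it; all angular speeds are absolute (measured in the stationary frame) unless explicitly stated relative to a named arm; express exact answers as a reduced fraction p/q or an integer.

N1=19 N2=15 achieved=-49/19

class = planetary set [ratio -49/19 wanted; Willis about the carrier]
Willis with ω_arm = 0: ω_sun/ω_ring = −N3/N1; set equal to -49/19  ⇒  N3/N1 = −(-49/19) = 49/19
N3 = N1 + 2·N2  ⇒  N2/N1 = (N3/N1 − 1)/2 = (49/19 − 1)/2 = 15/19
smallest multiple with N1 ≥ 12 and N2 ≥ 10: k = 1  ⇒  N1 = 1·19 = 19, N2 = 1·15 = 15 (N1 ≤ 40, N2 ≤ 30, N2 ≠ N1 ✓), N3 = 19 + 2·15 = 49
check: −N3/N1 with N1 = 19, N3 = 49 gives -49/19; |achieved − target| = 0 ≤ 49/1900 ✓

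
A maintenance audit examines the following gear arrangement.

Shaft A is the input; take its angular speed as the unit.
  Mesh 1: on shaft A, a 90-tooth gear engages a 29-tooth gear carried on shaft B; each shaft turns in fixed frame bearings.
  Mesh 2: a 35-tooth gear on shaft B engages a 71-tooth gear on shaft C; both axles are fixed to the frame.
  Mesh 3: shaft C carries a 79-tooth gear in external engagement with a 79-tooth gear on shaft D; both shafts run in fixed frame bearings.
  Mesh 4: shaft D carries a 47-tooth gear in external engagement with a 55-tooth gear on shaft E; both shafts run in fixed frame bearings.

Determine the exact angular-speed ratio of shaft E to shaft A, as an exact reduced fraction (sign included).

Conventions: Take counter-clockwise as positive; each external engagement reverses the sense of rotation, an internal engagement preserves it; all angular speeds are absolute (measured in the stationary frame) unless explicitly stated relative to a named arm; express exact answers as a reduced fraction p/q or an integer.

29610/22649

class = fixed-axis compound train [4 meshes; 4 ratios multiply, 4 sense flips]
mesh 1 [90T→29T]: running ratio 90/29, sense −
mesh 2 [35T→71T]: running ratio 3150/2059, sense +
mesh 3 [79T→79T]: running ratio 3150/2059, sense −
mesh 4 [47T→55T]: running ratio 29610/22649, sense +
ω_out/ω_in = 29610/22649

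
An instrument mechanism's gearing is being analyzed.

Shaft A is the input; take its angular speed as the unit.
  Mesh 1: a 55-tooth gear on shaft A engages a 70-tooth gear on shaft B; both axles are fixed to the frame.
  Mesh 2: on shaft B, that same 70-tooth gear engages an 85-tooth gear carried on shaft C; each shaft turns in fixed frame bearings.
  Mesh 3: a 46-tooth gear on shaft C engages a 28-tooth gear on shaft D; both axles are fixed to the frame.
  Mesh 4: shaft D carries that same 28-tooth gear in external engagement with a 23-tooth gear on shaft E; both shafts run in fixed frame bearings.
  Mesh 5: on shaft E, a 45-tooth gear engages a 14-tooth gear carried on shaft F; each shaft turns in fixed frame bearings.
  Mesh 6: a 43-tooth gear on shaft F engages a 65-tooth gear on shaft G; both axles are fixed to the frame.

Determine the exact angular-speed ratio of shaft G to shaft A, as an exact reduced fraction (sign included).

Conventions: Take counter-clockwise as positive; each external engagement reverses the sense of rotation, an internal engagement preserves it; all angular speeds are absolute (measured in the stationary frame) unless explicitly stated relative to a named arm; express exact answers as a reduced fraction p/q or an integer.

4257/1547

class = fixed-axis compound train [6 meshes; 6 ratios multiply, 6 sense flips]
mesh 1 [55T→70T]: running ratio 11/14, sense −
mesh 2 [70T→85T]: running ratio 11/17, sense +
mesh 3 [46T→28T]: running ratio 253/238, sense −
mesh 4 [28T→23T]: running ratio 22/17, sense +
mesh 5 [45T→14T]: running ratio 495/119, sense −
mesh 6 [43T→65T]: running ratio 4257/1547, sense +
ω_out/ω_in = 4257/1547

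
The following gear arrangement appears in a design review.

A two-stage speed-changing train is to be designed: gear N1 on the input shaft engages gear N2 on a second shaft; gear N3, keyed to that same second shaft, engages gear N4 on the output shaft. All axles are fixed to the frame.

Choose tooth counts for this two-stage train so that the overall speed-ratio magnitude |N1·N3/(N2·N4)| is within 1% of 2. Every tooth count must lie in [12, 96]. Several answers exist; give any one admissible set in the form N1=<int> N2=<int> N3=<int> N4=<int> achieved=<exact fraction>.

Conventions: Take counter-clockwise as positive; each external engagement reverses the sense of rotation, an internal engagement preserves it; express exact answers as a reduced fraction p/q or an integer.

N1=16 N2=12 N3=18 N4=12 achieved=2

2-stage fixed-axis compound train for ratio 2
target = 2/1 in lowest terms: an exact hit needs N1·N3 = k·2 and N2·N4 = k·1 for one integer k, every count in [12, 96]; additionally prefer no 1:1 stage (N1 ≠ N2, N3 ≠ N4)
k = 1…143: no 1:1-free in-range split of k·2 and k·1 into factor pairs; take k = 144
k = 144: N1·N3 = 288 = 16·18, N2·N4 = 144 = 12·12
achieved = 16·18/(12·12) = 2; |achieved − target| = 0 ≤ 1/50 ✓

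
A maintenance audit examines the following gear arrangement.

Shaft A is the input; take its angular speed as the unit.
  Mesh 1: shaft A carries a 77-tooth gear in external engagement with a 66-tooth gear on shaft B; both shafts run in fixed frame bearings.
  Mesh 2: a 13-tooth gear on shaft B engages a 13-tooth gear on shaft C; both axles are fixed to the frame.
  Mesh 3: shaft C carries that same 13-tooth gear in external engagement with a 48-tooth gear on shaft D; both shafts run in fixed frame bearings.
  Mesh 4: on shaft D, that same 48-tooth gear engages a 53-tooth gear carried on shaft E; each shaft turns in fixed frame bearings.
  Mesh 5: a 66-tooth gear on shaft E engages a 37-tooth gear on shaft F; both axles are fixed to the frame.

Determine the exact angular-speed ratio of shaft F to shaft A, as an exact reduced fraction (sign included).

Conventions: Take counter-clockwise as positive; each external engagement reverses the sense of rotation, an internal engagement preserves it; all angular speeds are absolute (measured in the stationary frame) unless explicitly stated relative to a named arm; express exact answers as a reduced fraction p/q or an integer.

class = fixed-axis compound train [5 meshes; 5 ratios multiply, 5 sense flips]
mesh 1 [77T→66T]: running ratio 7/6, sense −
mesh 2 [13T→13T]: running ratio 7/6, sense +
mesh 3 [13T→48T]: running ratio 91/288, sense −
mesh 4 [48T→53T]: running ratio 91/318, sense +
mesh 5 [66T→37T]: running ratio 1001/1961, sense −
ω_out/ω_in = -1001/1961

-1001/1961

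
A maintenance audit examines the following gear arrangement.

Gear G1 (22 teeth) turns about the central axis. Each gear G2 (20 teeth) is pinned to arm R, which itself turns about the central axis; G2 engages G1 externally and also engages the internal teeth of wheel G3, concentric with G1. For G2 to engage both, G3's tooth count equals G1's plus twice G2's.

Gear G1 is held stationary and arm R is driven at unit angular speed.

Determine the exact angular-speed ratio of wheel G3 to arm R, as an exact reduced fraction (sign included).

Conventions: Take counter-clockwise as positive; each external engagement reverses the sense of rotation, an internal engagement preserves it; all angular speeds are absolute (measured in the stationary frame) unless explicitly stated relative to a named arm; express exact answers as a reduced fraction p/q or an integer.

topology: planetary set — G1 22T / G2 20T / G3 62T, arm = carrier (Willis)
ring teeth: 22 + 2·20 = 62
22(ω_sun−ω_arm) = −62(ω_ring−ω_arm),  ω_sun = 0, ω_arm = 1
ω_ring = 1 − (22/62)(0−1) = 42/31
ω_out/ω_in = 42/31

42/31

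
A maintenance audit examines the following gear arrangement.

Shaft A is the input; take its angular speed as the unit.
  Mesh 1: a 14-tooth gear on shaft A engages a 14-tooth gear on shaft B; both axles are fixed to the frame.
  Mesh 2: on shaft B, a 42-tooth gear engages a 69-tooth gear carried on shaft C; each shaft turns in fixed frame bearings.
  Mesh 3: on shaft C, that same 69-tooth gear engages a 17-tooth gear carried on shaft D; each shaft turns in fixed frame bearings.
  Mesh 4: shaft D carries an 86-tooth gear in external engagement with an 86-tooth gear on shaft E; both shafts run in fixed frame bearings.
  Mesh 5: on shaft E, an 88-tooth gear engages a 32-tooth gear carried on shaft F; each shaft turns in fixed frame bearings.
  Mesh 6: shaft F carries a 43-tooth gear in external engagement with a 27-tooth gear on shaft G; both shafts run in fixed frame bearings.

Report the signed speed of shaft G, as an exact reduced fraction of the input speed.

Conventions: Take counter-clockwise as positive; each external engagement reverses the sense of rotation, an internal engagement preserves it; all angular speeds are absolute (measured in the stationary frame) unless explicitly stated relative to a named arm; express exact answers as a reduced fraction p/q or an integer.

6-mesh fixed-axis compound train (all bearings frame-fixed)
mesh 1 [14T→14T]: |ω|/ω_in = 1×14/14 = 1, sense flips to −
mesh 2 [42T→69T]: |ω|/ω_in = 1×42/69 = 14/23, sense flips to +
mesh 3 [69T→17T]: |ω|/ω_in = (14/23)×69/17 = 42/17, sense flips to −
mesh 4 [86T→86T]: |ω|/ω_in = (42/17)×86/86 = 42/17, sense flips to +
mesh 5 [88T→32T]: |ω|/ω_in = (42/17)×88/32 = 231/34, sense flips to −
mesh 6 [43T→27T]: |ω|/ω_in = (231/34)×43/27 = 3311/306, sense flips to +
signed output speed (× input speed) = 3311/306

3311/306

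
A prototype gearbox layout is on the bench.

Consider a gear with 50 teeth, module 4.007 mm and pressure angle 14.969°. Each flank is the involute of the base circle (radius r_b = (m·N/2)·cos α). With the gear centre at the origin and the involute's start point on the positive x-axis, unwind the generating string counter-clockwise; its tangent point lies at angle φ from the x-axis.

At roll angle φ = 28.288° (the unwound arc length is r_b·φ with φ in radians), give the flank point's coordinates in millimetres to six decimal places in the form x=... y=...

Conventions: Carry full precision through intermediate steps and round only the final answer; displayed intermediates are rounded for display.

topology: single-mesh involute geometry — m = 4.007, N = 50
pitch radius r_p = m·N/2 = 4.007·50/2 = 100.175000
base radius r_b = r_p·cos α = 100.175000·cos 14.969° = 96.775633
roll angle φ = 28.288° = 0.49371874 rad
x = r_b·(cos φ + φ·sin φ) = 107.861457
y = r_b·(sin φ − φ·cos φ) = 3.788438

x=107.861457 y=3.788438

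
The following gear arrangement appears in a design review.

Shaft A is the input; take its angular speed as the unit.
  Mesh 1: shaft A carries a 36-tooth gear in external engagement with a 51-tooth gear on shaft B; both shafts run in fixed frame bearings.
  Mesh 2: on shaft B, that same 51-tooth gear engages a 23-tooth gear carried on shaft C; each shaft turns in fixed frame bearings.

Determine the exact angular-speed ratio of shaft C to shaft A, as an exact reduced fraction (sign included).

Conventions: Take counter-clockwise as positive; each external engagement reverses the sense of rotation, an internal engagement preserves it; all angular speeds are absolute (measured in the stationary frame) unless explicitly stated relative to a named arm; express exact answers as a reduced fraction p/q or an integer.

36/23

class = fixed-axis compound train [2 meshes; 2 ratios multiply, 2 sense flips]
mesh 1 [36T→51T]: running ratio 12/17, sense −
mesh 2 [51T→23T]: running ratio 36/23, sense +
ω_out/ω_in = 36/23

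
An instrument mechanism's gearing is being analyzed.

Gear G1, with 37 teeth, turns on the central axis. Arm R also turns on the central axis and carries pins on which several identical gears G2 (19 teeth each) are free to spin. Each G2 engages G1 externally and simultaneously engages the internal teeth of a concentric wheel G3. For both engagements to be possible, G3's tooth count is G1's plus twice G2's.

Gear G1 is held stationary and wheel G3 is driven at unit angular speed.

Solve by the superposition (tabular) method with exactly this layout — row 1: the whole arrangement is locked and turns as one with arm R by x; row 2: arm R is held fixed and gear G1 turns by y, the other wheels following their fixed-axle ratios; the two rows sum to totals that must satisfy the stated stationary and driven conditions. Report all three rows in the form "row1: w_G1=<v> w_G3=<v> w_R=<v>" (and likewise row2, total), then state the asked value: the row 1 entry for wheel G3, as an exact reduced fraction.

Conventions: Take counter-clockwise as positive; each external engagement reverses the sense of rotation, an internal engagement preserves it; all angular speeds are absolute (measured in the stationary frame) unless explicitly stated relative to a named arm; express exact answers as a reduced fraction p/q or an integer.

class = planetary set [G3 = 37+2·19 = 75; Willis about the carrier]
superposition row 1 [locked train]: every member turns x
row 2 — arm fixed, fixed-axis ratios: sun y, ring −(37/75)·y, arm 0
boundary: total ω_sun = x + y = 0 and total ω_ring = x − (37/75)·y = 1  ⇒  y = -75/112, x = 75/112
row 2 ring = −(37/75)·(-75/112) = 37/112
totals (row 1 + row 2): sun 75/112 + (-75/112) = 0, ring 75/112 + 37/112 = 1, arm 75/112 + 0 = 75/112
asked cell (row1, ring) = 75/112

row1: w_G1=75/112 w_G3=75/112 w_R=75/112
row2: w_G1=-75/112 w_G3=37/112 w_R=0
total: w_G1=0 w_G3=1 w_R=75/112
asked value: 75/112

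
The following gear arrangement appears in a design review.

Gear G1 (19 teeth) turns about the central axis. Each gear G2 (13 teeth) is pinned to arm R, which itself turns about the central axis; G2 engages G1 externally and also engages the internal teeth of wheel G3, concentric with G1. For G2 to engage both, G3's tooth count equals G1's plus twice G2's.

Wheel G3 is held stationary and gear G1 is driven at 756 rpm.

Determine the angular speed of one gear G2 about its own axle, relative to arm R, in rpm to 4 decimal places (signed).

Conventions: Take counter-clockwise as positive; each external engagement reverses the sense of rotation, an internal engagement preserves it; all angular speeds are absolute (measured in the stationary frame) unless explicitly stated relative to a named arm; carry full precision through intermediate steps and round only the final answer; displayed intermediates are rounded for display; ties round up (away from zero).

class = planetary set [G3 = 19+2·13 = 45; Willis about the carrier]
normalise by the input: solve with ω_sun = 1, then scale by 756 rpm
ring teeth: 19 + 2·13 = 45
19(ω_sun−ω_arm) = −45(ω_ring−ω_arm),  ω_ring = 0, ω_sun = 1
19(1−ω_arm) = −45(0−ω_arm)  ⇒  64·ω_arm = 19  ⇒  ω_arm = 19/64
sun–planet mesh: 19·(1−19/64) = −13·(ω_p−ω_arm)  ⇒  ω_p−ω_arm = -855/832
scale: ω_p−ω_arm = -855/832 × 756 rpm = -776.8990 rpm

-776.8990 rpm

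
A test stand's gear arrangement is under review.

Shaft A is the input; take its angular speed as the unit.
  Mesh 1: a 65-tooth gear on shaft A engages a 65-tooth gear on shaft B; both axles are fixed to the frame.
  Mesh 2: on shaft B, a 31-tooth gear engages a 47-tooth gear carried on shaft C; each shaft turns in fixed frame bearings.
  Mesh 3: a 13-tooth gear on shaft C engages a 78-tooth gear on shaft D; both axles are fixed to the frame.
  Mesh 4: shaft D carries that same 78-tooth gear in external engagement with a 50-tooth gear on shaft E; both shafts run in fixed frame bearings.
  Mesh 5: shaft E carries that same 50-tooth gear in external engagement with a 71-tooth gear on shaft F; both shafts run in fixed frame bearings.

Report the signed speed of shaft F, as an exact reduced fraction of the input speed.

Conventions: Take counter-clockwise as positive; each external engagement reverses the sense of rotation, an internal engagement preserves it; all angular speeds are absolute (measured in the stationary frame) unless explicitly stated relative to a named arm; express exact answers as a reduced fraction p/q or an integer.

-403/3337

5-mesh fixed-axis compound train (all bearings frame-fixed)
mesh 1 [65T→65T]: |ω|/ω_in = 1×65/65 = 1, sense flips to −
mesh 2 [31T→47T]: |ω|/ω_in = 1×31/47 = 31/47, sense flips to +
mesh 3 [13T→78T]: |ω|/ω_in = (31/47)×13/78 = 31/282, sense flips to −
mesh 4 [78T→50T]: |ω|/ω_in = (31/282)×78/50 = 403/2350, sense flips to +
mesh 5 [50T→71T]: |ω|/ω_in = (403/2350)×50/71 = 403/3337, sense flips to −
signed output speed (× input speed) = -403/3337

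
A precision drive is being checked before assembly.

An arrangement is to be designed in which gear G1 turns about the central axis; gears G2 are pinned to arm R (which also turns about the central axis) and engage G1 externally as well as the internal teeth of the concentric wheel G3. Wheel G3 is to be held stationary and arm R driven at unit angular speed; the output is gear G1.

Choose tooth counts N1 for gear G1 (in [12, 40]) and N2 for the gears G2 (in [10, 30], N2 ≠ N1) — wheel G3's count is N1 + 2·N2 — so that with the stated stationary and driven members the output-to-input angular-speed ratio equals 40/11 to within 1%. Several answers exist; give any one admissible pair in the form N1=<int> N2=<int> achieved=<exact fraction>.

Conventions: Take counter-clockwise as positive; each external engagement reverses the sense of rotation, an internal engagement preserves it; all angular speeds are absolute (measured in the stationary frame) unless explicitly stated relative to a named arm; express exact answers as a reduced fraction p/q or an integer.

topology: planetary set — design target 40/11, arm = carrier (Willis)
Willis with ω_ring = 0: ω_sun/ω_arm = (N1+N3)/N1; set equal to 40/11  ⇒  N3/N1 = 40/11 − 1 = 29/11
N3 = N1 + 2·N2  ⇒  N2/N1 = (N3/N1 − 1)/2 = (29/11 − 1)/2 = 9/11
smallest multiple with N1 ≥ 12 and N2 ≥ 10: k = 2  ⇒  N1 = 2·11 = 22, N2 = 2·9 = 18 (N1 ≤ 40, N2 ≤ 30, N2 ≠ N1 ✓), N3 = 22 + 2·18 = 58
check: (N1+N3)/N1 with N1 = 22, N3 = 58 gives 40/11; |achieved − target| = 0 ≤ 2/55 ✓

N1=22 N2=18 achieved=40/11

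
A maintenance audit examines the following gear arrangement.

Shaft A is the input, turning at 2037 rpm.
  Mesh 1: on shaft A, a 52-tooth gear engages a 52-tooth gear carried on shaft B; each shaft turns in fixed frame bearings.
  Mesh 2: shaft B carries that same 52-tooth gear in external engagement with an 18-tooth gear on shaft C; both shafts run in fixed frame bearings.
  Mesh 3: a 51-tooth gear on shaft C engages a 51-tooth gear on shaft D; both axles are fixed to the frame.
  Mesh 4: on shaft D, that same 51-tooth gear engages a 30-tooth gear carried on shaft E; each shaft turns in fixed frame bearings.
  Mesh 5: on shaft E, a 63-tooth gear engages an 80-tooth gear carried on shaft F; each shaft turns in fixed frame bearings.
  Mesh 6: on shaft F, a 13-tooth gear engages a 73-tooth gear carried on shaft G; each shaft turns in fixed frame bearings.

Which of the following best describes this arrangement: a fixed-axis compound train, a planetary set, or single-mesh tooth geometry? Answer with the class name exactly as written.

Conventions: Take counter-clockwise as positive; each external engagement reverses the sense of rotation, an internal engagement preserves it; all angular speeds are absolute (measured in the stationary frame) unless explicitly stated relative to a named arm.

fixed-axis compound train

class = fixed-axis compound train [6 meshes; 6 ratios multiply, 6 sense flips]
classification: fixed-axis compound train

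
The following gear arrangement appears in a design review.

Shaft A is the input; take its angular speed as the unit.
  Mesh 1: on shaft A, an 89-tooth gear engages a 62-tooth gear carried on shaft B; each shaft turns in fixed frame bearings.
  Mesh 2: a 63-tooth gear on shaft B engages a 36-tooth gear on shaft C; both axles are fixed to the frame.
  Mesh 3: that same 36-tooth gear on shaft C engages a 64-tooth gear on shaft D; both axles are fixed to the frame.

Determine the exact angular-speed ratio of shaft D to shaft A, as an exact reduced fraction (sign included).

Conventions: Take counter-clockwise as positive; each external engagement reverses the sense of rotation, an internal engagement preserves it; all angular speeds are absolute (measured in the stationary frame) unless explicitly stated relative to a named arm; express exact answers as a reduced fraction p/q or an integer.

-5607/3968

class = fixed-axis compound train [3 meshes; 3 ratios multiply, 3 sense flips]
mesh 1 [89T→62T]: running ratio 89/62, sense −
mesh 2 [63T→36T]: running ratio 623/248, sense +
mesh 3 [36T→64T]: running ratio 5607/3968, sense −
ω_out/ω_in = -5607/3968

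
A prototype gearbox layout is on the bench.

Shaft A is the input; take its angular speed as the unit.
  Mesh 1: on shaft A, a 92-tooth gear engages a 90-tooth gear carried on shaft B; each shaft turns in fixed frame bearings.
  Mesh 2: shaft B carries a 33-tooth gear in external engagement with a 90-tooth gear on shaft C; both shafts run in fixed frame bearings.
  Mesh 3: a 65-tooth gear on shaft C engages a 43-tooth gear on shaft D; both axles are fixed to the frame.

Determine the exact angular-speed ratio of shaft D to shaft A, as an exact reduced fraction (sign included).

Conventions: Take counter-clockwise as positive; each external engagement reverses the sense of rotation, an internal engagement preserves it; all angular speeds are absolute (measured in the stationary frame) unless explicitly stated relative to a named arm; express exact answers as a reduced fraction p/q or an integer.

class = fixed-axis compound train [3 meshes; 3 ratios multiply, 3 sense flips]
mesh 1 [92T→90T]: running ratio 46/45, sense −
mesh 2 [33T→90T]: running ratio 253/675, sense +
mesh 3 [65T→43T]: running ratio 3289/5805, sense −
ω_out/ω_in = -3289/5805

-3289/5805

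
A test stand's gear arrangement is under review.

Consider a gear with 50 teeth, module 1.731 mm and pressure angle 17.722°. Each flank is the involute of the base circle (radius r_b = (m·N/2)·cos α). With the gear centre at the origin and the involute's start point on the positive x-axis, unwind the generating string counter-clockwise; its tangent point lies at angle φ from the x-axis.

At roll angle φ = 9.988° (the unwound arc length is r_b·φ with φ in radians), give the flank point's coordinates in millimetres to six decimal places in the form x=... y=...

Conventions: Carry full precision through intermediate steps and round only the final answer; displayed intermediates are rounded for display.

recognized (one wheel, involute flank): single-mesh tooth geometry, m = 1.731, N = 50
pitch radius r_p = m·N/2 = 1.731·50/2 = 43.275000
base radius r_b = r_p·cos α = 43.275000·cos 17.722° = 41.221371
roll angle φ = 9.988° = 0.17432349 rad
x = r_b·(cos φ + φ·sin φ) = 41.842952
y = r_b·(sin φ − φ·cos φ) = 0.072569

x=41.842952 y=0.072569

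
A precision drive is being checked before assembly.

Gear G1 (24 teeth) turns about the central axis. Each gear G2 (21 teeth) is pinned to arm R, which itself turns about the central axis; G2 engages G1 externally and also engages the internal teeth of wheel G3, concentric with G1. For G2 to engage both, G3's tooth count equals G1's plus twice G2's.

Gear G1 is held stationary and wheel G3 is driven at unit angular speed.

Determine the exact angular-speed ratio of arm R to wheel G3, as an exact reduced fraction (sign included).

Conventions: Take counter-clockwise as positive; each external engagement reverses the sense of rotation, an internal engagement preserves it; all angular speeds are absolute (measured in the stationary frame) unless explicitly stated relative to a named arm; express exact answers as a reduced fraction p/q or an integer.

11/15

recognized (axles ride arm R): planetary set, 24/21/66 teeth
ring teeth: 24 + 2·21 = 66
24(ω_sun−ω_arm) = −66(ω_ring−ω_arm),  ω_sun = 0, ω_ring = 1
24(0−ω_arm) = −66(1−ω_arm)  ⇒  90·ω_arm = 66  ⇒  ω_arm = 11/15
ω_out/ω_in = 11/15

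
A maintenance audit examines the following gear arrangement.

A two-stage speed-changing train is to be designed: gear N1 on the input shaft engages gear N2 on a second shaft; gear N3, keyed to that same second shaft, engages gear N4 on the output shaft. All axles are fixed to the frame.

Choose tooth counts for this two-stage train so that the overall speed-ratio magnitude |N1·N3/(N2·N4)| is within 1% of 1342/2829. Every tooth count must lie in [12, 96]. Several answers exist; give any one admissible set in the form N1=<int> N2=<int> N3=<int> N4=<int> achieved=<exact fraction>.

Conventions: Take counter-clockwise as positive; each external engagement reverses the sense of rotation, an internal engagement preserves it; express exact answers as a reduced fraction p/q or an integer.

N1=22 N2=41 N3=61 N4=69 achieved=1342/2829

design class (target 1342/2829): fixed-axis compound train
target = 1342/2829 in lowest terms: an exact hit needs N1·N3 = k·1342 and N2·N4 = k·2829 for one integer k, every count in [12, 96]; additionally prefer no 1:1 stage (N1 ≠ N2, N3 ≠ N4)
k = 1: N1·N3 = 1342 = 22·61, N2·N4 = 2829 = 41·69
achieved = 22·61/(41·69) = 1342/2829; |achieved − target| = 0 ≤ 671/141450 ✓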